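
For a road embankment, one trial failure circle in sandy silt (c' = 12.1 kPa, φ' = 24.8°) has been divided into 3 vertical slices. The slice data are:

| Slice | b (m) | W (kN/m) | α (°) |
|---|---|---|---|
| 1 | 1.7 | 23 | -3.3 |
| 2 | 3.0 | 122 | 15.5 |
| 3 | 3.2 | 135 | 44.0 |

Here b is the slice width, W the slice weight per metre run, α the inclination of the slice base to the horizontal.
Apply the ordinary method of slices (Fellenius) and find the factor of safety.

Ordinary method of slices: FS = Σ[c'·Δl_i + (W_i cosα_i)·tanφ'] / Σ W_i sinα_i, with Δl_i = b_i / cosα_i.
Slice 1: Δl = 1.7/cos(-3.3°) = 1.703 m; N'_1 = 23·cos(-3.3°) = 23.0; c'Δl = 20.60; W sinα = -1.3
Slice 2: Δl = 3.0/cos15.5° = 3.113 m; N'_2 = 122·cos15.5° = 117.6; c'Δl = 37.67; W sinα = 32.6
Slice 3: Δl = 3.2/cos44.0° = 4.449 m; N'_3 = 135·cos44.0° = 97.1; c'Δl = 53.83; W sinα = 93.8
Σc'Δl = 112.1 kN/m; ΣN' = 237.6 kN/m; ΣW sinα = 125.1 kN/m
Resisting = 112.1 + 237.6·tan24.8° = 112.1 + 109.8 = 221.9 kN/m
FS = 221.9 / 125.1 = 1.774

FS = 1.77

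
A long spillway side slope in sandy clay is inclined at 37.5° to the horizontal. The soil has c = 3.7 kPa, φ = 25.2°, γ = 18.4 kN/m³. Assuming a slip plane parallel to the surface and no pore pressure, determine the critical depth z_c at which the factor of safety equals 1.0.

z_c = 1.08 m

Setting FS = 1.00 in FS = [c + γz cos²β tanφ] / [γz sinβ cosβ] and solving for z:
z = c / [γ cosβ (FS·sinβ − cosβ·tanφ)]
  = 3.7 / [18.4·cos37.5°·(1.00·sin37.5° − cos37.5°·tan25.2°)]
  = 3.7 / [18.4·0.7934·(1.00·0.6088 − 0.7934·0.4706)]
  = 3.7 / 3.4368 = 1.077 m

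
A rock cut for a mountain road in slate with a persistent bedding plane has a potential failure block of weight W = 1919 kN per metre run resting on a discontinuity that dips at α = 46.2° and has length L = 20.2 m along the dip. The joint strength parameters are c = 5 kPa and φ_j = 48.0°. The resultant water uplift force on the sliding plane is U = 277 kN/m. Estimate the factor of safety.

Resolving the block weight along and normal to the plane and applying the Mohr–Coulomb strength on the joint:
N' = W cosα − U = 1919·cos46.2° − 277 = 1051.2 kN/m
Driving force T = W sinα = 1919·sin46.2° = 1385.1 kN/m
Resisting force R = c·L + N'·tanφ_j = 5·20.2 + 1051.2·tan48.0° = 101.0 + 1167.5 = 1268.5 kN/m
FS = R / T = 1268.5 / 1385.1 = 0.916

FS = 0.92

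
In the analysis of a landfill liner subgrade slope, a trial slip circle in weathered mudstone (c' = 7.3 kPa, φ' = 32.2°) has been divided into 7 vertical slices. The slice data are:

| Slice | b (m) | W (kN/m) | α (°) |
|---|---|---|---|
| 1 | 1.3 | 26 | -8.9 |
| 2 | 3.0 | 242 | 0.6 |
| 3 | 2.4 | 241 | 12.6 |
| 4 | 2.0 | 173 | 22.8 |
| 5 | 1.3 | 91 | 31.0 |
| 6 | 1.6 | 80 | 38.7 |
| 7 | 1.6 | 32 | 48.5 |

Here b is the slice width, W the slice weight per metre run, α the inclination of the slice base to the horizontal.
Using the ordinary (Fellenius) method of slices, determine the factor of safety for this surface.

Ordinary method of slices: FS = Σ[c'·Δl_i + (W_i cosα_i)·tanφ'] / Σ W_i sinα_i, with Δl_i = b_i / cosα_i.
Slice 1: Δl = 1.3/cos(-8.9°) = 1.316 m; N'_1 = 26·cos(-8.9°) = 25.7; c'Δl = 9.61; W sinα = -4.0
Slice 2: Δl = 3.0/cos0.6° = 3.000 m; N'_2 = 242·cos0.6° = 242.0; c'Δl = 21.90; W sinα = 2.5
Slice 3: Δl = 2.4/cos12.6° = 2.459 m; N'_3 = 241·cos12.6° = 235.2; c'Δl = 17.95; W sinα = 52.6
Slice 4: Δl = 2.0/cos22.8° = 2.170 m; N'_4 = 173·cos22.8° = 159.5; c'Δl = 15.84; W sinα = 67.0
Slice 5: Δl = 1.3/cos31.0° = 1.517 m; N'_5 = 91·cos31.0° = 78.0; c'Δl = 11.07; W sinα = 46.9
Slice 6: Δl = 1.6/cos38.7° = 2.050 m; N'_6 = 80·cos38.7° = 62.4; c'Δl = 14.97; W sinα = 50.0
Slice 7: Δl = 1.6/cos48.5° = 2.415 m; N'_7 = 32·cos48.5° = 21.2; c'Δl = 17.63; W sinα = 24.0
Σc'Δl = 109.0 kN/m; ΣN' = 824.0 kN/m; ΣW sinα = 239.0 kN/m
Resisting = 109.0 + 824.0·tan32.2° = 109.0 + 518.9 = 627.9 kN/m
FS = 627.9 / 239.0 = 2.627

FS = 2.63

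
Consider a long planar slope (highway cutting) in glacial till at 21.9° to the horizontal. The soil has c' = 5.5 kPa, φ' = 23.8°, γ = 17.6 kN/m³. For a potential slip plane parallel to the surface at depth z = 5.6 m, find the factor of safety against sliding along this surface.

FS = 1.26

For an infinite slope with a slip plane parallel to the surface (no pore pressure): FS = [c' + γz cos²β tanφ'] / [γz sinβ cosβ].
γz = 17.6·5.6 = 98.56 kN/m²
Numerator = 5.5 + 98.56·cos²21.9°·tan23.8° = 5.5 + 98.56·0.8609·0.4411 = 42.923 kPa
Denominator = 98.56·sin21.9°·cos21.9° = 98.56·0.3730·0.9278 = 34.109 kPa
FS = 42.923 / 34.109 = 1.258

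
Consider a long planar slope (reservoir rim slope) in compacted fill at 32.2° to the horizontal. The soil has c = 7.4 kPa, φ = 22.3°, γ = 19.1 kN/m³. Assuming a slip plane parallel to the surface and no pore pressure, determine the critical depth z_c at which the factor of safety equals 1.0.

z_c = 2.46 m

Setting FS = 1.00 in FS = [c + γz cos²β tanφ] / [γz sinβ cosβ] and solving for z:
z = c / [γ cosβ (FS·sinβ − cosβ·tanφ)]
  = 7.4 / [19.1·cos32.2°·(1.00·sin32.2° − cos32.2°·tan22.3°)]
  = 7.4 / [19.1·0.8462·(1.00·0.5329 − 0.8462·0.4101)]
  = 7.4 / 3.0034 = 2.464 m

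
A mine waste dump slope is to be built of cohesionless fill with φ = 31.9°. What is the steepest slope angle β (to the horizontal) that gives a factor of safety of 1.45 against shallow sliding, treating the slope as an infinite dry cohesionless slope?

β = 23.2°

For an infinite dry cohesionless slope FS = tanφ/tanβ, so tanβ = tanφ / FS.
tanβ = tan31.9° / 1.45 = 0.6224 / 1.45 = 0.4293
β = arctan(0.4293) = 23.23°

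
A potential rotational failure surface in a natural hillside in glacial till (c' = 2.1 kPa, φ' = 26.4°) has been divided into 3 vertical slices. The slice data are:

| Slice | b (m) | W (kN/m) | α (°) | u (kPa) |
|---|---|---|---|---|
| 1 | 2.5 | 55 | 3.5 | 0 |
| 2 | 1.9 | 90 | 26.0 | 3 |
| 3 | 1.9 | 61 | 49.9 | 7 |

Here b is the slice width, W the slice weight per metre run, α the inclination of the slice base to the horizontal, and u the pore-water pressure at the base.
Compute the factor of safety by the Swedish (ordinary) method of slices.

Ordinary method of slices: FS = Σ[c'·Δl_i + (W_i cosα_i − u_i·Δl_i)·tanφ'] / Σ W_i sinα_i, with Δl_i = b_i / cosα_i.
Slice 1: Δl = 2.5/cos3.5° = 2.505 m; N'_1 = 55·cos3.5° − 0·2.505 = 54.9; c'Δl = 5.26; W sinα = 3.4
Slice 2: Δl = 1.9/cos26.0° = 2.114 m; N'_2 = 90·cos26.0° − 3·2.114 = 74.5; c'Δl = 4.44; W sinα = 39.5
Slice 3: Δl = 1.9/cos49.9° = 2.950 m; N'_3 = 61·cos49.9° − 7·2.950 = 18.6; c'Δl = 6.19; W sinα = 46.7
Σc'Δl = 15.9 kN/m; ΣN' = 148.1 kN/m; ΣW sinα = 89.5 kN/m
Resisting = 15.9 + 148.1·tan26.4° = 15.9 + 73.5 = 89.4 kN/m
FS = 89.4 / 89.5 = 0.999

FS = 1.00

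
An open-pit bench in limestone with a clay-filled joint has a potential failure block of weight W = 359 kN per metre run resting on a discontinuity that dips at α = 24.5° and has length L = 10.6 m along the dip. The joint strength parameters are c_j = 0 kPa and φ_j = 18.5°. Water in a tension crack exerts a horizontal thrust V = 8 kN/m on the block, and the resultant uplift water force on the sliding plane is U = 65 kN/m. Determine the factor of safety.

Resolving the block weight along and normal to the plane and applying the Mohr–Coulomb strength on the joint:
N' = W cosα − U − V sinα = 359·cos24.5° − 65 − 8·sin24.5° = 258.4 kN/m
Driving force T = W sinα + V cosα = 359·sin24.5° + 8·cos24.5° = 156.2 kN/m
Resisting force R = c_j·L + N'·tanφ_j = 0·10.6 + 258.4·tan18.5° = 0.0 + 86.4 = 86.4 kN/m
FS = R / T = 86.4 / 156.2 = 0.554

FS = 0.55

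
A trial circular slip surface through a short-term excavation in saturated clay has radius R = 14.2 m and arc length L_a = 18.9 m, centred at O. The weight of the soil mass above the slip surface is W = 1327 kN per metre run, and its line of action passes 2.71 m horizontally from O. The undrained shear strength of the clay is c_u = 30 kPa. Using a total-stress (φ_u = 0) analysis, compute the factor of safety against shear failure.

Taking moments about the centre O, the resisting moment is provided by the undrained shear strength acting along the arc:
M_R = c_u·L_a·R = 30·18.90·14.2 = 8051.4 kN·m/m
M_D = W·d = 1327·2.71 = 3596.2 kN·m/m
FS = M_R / M_D = 8051.4 / 3596.2 = 2.239

FS = 2.24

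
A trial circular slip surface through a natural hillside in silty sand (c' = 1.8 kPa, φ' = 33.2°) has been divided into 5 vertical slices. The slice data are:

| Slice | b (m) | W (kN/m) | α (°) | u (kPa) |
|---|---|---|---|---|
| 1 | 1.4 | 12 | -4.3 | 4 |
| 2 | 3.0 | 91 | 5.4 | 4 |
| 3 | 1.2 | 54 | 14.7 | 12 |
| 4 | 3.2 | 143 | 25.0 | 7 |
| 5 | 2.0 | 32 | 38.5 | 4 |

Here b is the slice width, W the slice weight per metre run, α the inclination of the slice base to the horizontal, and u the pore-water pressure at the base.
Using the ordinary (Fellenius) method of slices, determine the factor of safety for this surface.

Ordinary method of slices: FS = Σ[c'·Δl_i + (W_i cosα_i − u_i·Δl_i)·tanφ'] / Σ W_i sinα_i, with Δl_i = b_i / cosα_i.
Slice 1: Δl = 1.4/cos(-4.3°) = 1.404 m; N'_1 = 12·cos(-4.3°) − 4·1.404 = 6.4; c'Δl = 2.53; W sinα = -0.9
Slice 2: Δl = 3.0/cos5.4° = 3.013 m; N'_2 = 91·cos5.4° − 4·3.013 = 78.5; c'Δl = 5.42; W sinα = 8.6
Slice 3: Δl = 1.2/cos14.7° = 1.241 m; N'_3 = 54·cos14.7° − 12·1.241 = 37.3; c'Δl = 2.23; W sinα = 13.7
Slice 4: Δl = 3.2/cos25.0° = 3.531 m; N'_4 = 143·cos25.0° − 7·3.531 = 104.9; c'Δl = 6.36; W sinα = 60.4
Slice 5: Δl = 2.0/cos38.5° = 2.556 m; N'_5 = 32·cos38.5° − 4·2.556 = 14.8; c'Δl = 4.60; W sinα = 19.9
Σc'Δl = 21.1 kN/m; ΣN' = 241.9 kN/m; ΣW sinα = 101.7 kN/m
Resisting = 21.1 + 241.9·tan33.2° = 21.1 + 158.3 = 179.5 kN/m
FS = 179.5 / 101.7 = 1.764

FS = 1.76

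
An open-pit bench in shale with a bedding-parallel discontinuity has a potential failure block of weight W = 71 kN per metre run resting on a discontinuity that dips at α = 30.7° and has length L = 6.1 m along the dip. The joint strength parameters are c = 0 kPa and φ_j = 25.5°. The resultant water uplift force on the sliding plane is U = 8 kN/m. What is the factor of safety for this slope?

FS = 0.70

Resolving the block weight along and normal to the plane and applying the Mohr–Coulomb strength on the joint:
N' = W cosα − U = 71·cos30.7° − 8 = 53.0 kN/m
Driving force T = W sinα = 71·sin30.7° = 36.2 kN/m
Resisting force R = c·L + N'·tanφ_j = 0·6.1 + 53.0·tan25.5° = 0.0 + 25.3 = 25.3 kN/m
FS = R / T = 25.3 / 36.2 = 0.698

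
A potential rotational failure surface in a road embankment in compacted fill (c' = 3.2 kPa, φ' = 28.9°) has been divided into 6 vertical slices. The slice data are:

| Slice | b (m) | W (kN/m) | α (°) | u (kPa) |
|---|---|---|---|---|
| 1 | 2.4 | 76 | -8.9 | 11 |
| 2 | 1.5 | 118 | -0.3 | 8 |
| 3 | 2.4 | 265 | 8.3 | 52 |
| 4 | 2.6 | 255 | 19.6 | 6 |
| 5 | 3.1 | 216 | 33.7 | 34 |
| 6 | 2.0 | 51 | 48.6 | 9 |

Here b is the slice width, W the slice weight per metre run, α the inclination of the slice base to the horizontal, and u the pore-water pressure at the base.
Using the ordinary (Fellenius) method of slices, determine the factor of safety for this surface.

Ordinary method of slices: FS = Σ[c'·Δl_i + (W_i cosα_i − u_i·Δl_i)·tanφ'] / Σ W_i sinα_i, with Δl_i = b_i / cosα_i.
Slice 1: Δl = 2.4/cos(-8.9°) = 2.429 m; N'_1 = 76·cos(-8.9°) − 11·2.429 = 48.4; c'Δl = 7.77; W sinα = -11.8
Slice 2: Δl = 1.5/cos(-0.3°) = 1.500 m; N'_2 = 118·cos(-0.3°) − 8·1.500 = 106.0; c'Δl = 4.80; W sinα = -0.6
Slice 3: Δl = 2.4/cos8.3° = 2.425 m; N'_3 = 265·cos8.3° − 52·2.425 = 136.1; c'Δl = 7.76; W sinα = 38.3
Slice 4: Δl = 2.6/cos19.6° = 2.760 m; N'_4 = 255·cos19.6° − 6·2.760 = 223.7; c'Δl = 8.83; W sinα = 85.5
Slice 5: Δl = 3.1/cos33.7° = 3.726 m; N'_5 = 216·cos33.7° − 34·3.726 = 53.0; c'Δl = 11.92; W sinα = 119.8
Slice 6: Δl = 2.0/cos48.6° = 3.024 m; N'_6 = 51·cos48.6° − 9·3.024 = 6.5; c'Δl = 9.68; W sinα = 38.3
Σc'Δl = 50.8 kN/m; ΣN' = 573.7 kN/m; ΣW sinα = 269.5 kN/m
Resisting = 50.8 + 573.7·tan28.9° = 50.8 + 316.7 = 367.4 kN/m
FS = 367.4 / 269.5 = 1.363

FS = 1.36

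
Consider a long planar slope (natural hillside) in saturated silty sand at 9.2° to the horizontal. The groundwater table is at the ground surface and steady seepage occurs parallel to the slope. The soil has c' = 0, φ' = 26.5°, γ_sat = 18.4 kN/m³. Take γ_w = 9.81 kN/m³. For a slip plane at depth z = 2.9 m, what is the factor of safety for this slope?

With seepage parallel to the slope and the water table at the surface, the effective normal stress on the slip plane uses the buoyant unit weight γ' = γ_sat − γ_w while the driving shear stress uses γ_sat:
FS = [c' + γ' z cos²β tanφ'] / [γ_sat z sinβ cosβ]
(For c' = 0 this reduces to FS = (γ'/γ_sat)·tanφ'/tanβ.)
γ' = 18.4 − 9.81 = 8.59 kN/m³
Numerator = 0.0 + 8.59·2.9·cos²9.2°·tan26.5° = 0.0 + 8.59·2.9·0.9744·0.4986 = 12.103 kPa
Denominator = 18.4·2.9·sin9.2°·cos9.2° = 18.4·2.9·0.1599·0.9871 = 8.422 kPa
FS = 12.103 / 8.422 = 1.437

FS = 1.44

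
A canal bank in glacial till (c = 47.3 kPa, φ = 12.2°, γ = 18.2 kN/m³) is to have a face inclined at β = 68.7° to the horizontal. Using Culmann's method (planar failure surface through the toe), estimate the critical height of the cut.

Culmann's analysis gives the critical failure plane at α_cr = (β + φ)/2 = (68.7 + 12.2)/2 = 40.5°, and the critical height
H_c = (4c/γ) · sinβ cosφ / [1 − cos(β − φ)]
    = (4·47.3/18.2) · sin68.7°·cos12.2° / [1 − cos(56.5°)]
    = 10.396 · 0.9317·0.9774 / [1 − 0.5519]
    = 10.396 · 0.9106 / 0.4481
    = 21.13 m

H_c = 21.13 m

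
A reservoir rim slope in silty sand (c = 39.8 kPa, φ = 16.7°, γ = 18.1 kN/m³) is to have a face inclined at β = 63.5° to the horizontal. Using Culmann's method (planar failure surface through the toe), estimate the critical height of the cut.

Culmann's analysis gives the critical failure plane at α_cr = (β + φ)/2 = (63.5 + 16.7)/2 = 40.1°, and the critical height
H_c = (4c/γ) · sinβ cosφ / [1 − cos(β − φ)]
    = (4·39.8/18.1) · sin63.5°·cos16.7° / [1 − cos(46.8°)]
    = 8.796 · 0.8949·0.9578 / [1 − 0.6845]
    = 8.796 · 0.8572 / 0.3155
    = 23.90 m

H_c = 23.90 m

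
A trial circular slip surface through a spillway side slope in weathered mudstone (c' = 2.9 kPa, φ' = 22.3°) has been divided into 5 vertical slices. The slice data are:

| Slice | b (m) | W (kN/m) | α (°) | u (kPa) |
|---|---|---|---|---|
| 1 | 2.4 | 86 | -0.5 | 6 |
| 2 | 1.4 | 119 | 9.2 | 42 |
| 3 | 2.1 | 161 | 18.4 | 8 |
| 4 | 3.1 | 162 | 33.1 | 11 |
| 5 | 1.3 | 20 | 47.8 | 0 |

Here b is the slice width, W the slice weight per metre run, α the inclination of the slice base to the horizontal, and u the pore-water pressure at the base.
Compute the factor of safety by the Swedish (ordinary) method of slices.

Ordinary method of slices: FS = Σ[c'·Δl_i + (W_i cosα_i − u_i·Δl_i)·tanφ'] / Σ W_i sinα_i, with Δl_i = b_i / cosα_i.
Slice 1: Δl = 2.4/cos(-0.5°) = 2.400 m; N'_1 = 86·cos(-0.5°) − 6·2.400 = 71.6; c'Δl = 6.96; W sinα = -0.8
Slice 2: Δl = 1.4/cos9.2° = 1.418 m; N'_2 = 119·cos9.2° − 42·1.418 = 57.9; c'Δl = 4.11; W sinα = 19.0
Slice 3: Δl = 2.1/cos18.4° = 2.213 m; N'_3 = 161·cos18.4° − 8·2.213 = 135.1; c'Δl = 6.42; W sinα = 50.8
Slice 4: Δl = 3.1/cos33.1° = 3.701 m; N'_4 = 162·cos33.1° − 11·3.701 = 95.0; c'Δl = 10.73; W sinα = 88.5
Slice 5: Δl = 1.3/cos47.8° = 1.935 m; N'_5 = 20·cos47.8° − 0·1.935 = 13.4; c'Δl = 5.61; W sinα = 14.8
Σc'Δl = 33.8 kN/m; ΣN' = 373.0 kN/m; ΣW sinα = 172.4 kN/m
Resisting = 33.8 + 373.0·tan22.3° = 33.8 + 153.0 = 186.8 kN/m
FS = 186.8 / 172.4 = 1.084

FS = 1.08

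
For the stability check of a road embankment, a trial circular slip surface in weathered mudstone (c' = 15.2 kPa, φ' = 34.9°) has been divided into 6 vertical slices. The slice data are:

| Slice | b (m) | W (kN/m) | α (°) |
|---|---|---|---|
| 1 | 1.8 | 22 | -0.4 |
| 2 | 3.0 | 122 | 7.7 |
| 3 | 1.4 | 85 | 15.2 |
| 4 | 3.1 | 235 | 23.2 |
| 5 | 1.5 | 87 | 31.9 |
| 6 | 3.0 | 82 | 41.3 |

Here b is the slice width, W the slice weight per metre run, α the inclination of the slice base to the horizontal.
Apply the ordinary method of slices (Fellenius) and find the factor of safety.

Ordinary method of slices: FS = Σ[c'·Δl_i + (W_i cosα_i)·tanφ'] / Σ W_i sinα_i, with Δl_i = b_i / cosα_i.
Slice 1: Δl = 1.8/cos(-0.4°) = 1.800 m; N'_1 = 22·cos(-0.4°) = 22.0; c'Δl = 27.36; W sinα = -0.2
Slice 2: Δl = 3.0/cos7.7° = 3.027 m; N'_2 = 122·cos7.7° = 120.9; c'Δl = 46.01; W sinα = 16.3
Slice 3: Δl = 1.4/cos15.2° = 1.451 m; N'_3 = 85·cos15.2° = 82.0; c'Δl = 22.05; W sinα = 22.3
Slice 4: Δl = 3.1/cos23.2° = 3.373 m; N'_4 = 235·cos23.2° = 216.0; c'Δl = 51.27; W sinα = 92.6
Slice 5: Δl = 1.5/cos31.9° = 1.767 m; N'_5 = 87·cos31.9° = 73.9; c'Δl = 26.86; W sinα = 46.0
Slice 6: Δl = 3.0/cos41.3° = 3.993 m; N'_6 = 82·cos41.3° = 61.6; c'Δl = 60.70; W sinα = 54.1
Σc'Δl = 234.2 kN/m; ΣN' = 576.4 kN/m; ΣW sinα = 231.1 kN/m
Resisting = 234.2 + 576.4·tan34.9° = 234.2 + 402.1 = 636.3 kN/m
FS = 636.3 / 231.1 = 2.753

FS = 2.75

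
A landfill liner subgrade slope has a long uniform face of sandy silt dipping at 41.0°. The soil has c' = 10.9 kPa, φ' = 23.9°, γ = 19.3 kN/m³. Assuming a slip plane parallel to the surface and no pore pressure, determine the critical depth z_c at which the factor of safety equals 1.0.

z_c = 2.33 m

Setting FS = 1.00 in FS = [c' + γz cos²β tanφ'] / [γz sinβ cosβ] and solving for z:
z = c' / [γ cosβ (FS·sinβ − cosβ·tanφ')]
  = 10.9 / [19.3·cos41.0°·(1.00·sin41.0° − cos41.0°·tan23.9°)]
  = 10.9 / [19.3·0.7547·(1.00·0.6561 − 0.7547·0.4431)]
  = 10.9 / 4.6847 = 2.327 m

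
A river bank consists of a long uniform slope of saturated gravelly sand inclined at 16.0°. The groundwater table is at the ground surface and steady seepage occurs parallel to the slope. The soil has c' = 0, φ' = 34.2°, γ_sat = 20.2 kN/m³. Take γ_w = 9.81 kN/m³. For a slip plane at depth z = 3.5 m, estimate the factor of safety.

FS = 1.22

With seepage parallel to the slope and the water table at the surface, the effective normal stress on the slip plane uses the buoyant unit weight γ' = γ_sat − γ_w while the driving shear stress uses γ_sat:
FS = [c' + γ' z cos²β tanφ'] / [γ_sat z sinβ cosβ]
(For c' = 0 this reduces to FS = (γ'/γ_sat)·tanφ'/tanβ.)
γ' = 20.2 − 9.81 = 10.39 kN/m³
Numerator = 0.0 + 10.39·3.5·cos²16.0°·tan34.2° = 0.0 + 10.39·3.5·0.9240·0.6796 = 22.836 kPa
Denominator = 20.2·3.5·sin16.0°·cos16.0° = 20.2·3.5·0.2756·0.9613 = 18.733 kPa
FS = 22.836 / 18.733 = 1.219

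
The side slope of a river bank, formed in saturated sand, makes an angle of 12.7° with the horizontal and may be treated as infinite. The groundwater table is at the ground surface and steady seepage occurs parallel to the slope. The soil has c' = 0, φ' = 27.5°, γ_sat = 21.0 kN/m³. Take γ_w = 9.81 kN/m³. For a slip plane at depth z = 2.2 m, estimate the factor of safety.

With seepage parallel to the slope and the water table at the surface, the effective normal stress on the slip plane uses the buoyant unit weight γ' = γ_sat − γ_w while the driving shear stress uses γ_sat:
FS = [c' + γ' z cos²β tanφ'] / [γ_sat z sinβ cosβ]
(For c' = 0 this reduces to FS = (γ'/γ_sat)·tanφ'/tanβ.)
γ' = 21.0 − 9.81 = 11.19 kN/m³
Numerator = 0.0 + 11.19·2.2·cos²12.7°·tan27.5° = 0.0 + 11.19·2.2·0.9517·0.5206 = 12.196 kPa
Denominator = 21.0·2.2·sin12.7°·cos12.7° = 21.0·2.2·0.2198·0.9755 = 9.908 kPa
FS = 12.196 / 9.908 = 1.231

FS = 1.23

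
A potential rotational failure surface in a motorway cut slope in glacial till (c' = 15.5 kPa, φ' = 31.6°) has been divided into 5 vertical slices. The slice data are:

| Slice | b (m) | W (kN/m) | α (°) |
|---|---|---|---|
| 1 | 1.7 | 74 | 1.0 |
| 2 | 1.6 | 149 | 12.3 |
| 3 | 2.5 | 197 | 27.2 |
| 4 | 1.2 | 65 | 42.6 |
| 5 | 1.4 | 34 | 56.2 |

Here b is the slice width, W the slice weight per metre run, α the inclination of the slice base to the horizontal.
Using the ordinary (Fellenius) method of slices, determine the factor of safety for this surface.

FS = 2.27

Ordinary method of slices: FS = Σ[c'·Δl_i + (W_i cosα_i)·tanφ'] / Σ W_i sinα_i, with Δl_i = b_i / cosα_i.
Slice 1: Δl = 1.7/cos1.0° = 1.700 m; N'_1 = 74·cos1.0° = 74.0; c'Δl = 26.35; W sinα = 1.3
Slice 2: Δl = 1.6/cos12.3° = 1.638 m; N'_2 = 149·cos12.3° = 145.6; c'Δl = 25.38; W sinα = 31.7
Slice 3: Δl = 2.5/cos27.2° = 2.811 m; N'_3 = 197·cos27.2° = 175.2; c'Δl = 43.57; W sinα = 90.0
Slice 4: Δl = 1.2/cos42.6° = 1.630 m; N'_4 = 65·cos42.6° = 47.8; c'Δl = 25.27; W sinα = 44.0
Slice 5: Δl = 1.4/cos56.2° = 2.517 m; N'_5 = 34·cos56.2° = 18.9; c'Δl = 39.01; W sinα = 28.3
Σc'Δl = 159.6 kN/m; ΣN' = 461.5 kN/m; ΣW sinα = 195.3 kN/m
Resisting = 159.6 + 461.5·tan31.6° = 159.6 + 283.9 = 443.5 kN/m
FS = 443.5 / 195.3 = 2.271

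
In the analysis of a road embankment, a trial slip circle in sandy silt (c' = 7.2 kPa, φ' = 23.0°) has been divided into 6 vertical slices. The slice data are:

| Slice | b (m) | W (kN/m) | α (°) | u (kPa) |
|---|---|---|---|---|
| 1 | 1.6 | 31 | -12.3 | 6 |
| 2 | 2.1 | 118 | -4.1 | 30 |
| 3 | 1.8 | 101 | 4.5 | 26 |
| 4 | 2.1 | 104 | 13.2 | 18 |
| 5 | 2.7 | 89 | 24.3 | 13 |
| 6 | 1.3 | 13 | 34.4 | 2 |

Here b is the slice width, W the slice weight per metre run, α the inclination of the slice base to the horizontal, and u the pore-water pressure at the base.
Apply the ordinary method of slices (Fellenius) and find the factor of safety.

Ordinary method of slices: FS = Σ[c'·Δl_i + (W_i cosα_i − u_i·Δl_i)·tanφ'] / Σ W_i sinα_i, with Δl_i = b_i / cosα_i.
Slice 1: Δl = 1.6/cos(-12.3°) = 1.638 m; N'_1 = 31·cos(-12.3°) − 6·1.638 = 20.5; c'Δl = 11.79; W sinα = -6.6
Slice 2: Δl = 2.1/cos(-4.1°) = 2.105 m; N'_2 = 118·cos(-4.1°) − 30·2.105 = 54.5; c'Δl = 15.16; W sinα = -8.4
Slice 3: Δl = 1.8/cos4.5° = 1.806 m; N'_3 = 101·cos4.5° − 26·1.806 = 53.7; c'Δl = 13.00; W sinα = 7.9
Slice 4: Δl = 2.1/cos13.2° = 2.157 m; N'_4 = 104·cos13.2° − 18·2.157 = 62.4; c'Δl = 15.53; W sinα = 23.7
Slice 5: Δl = 2.7/cos24.3° = 2.962 m; N'_5 = 89·cos24.3° − 13·2.962 = 42.6; c'Δl = 21.33; W sinα = 36.6
Slice 6: Δl = 1.3/cos34.4° = 1.576 m; N'_6 = 13·cos34.4° − 2·1.576 = 7.6; c'Δl = 11.34; W sinα = 7.3
Σc'Δl = 88.2 kN/m; ΣN' = 241.3 kN/m; ΣW sinα = 60.6 kN/m
Resisting = 88.2 + 241.3·tan23.0° = 88.2 + 102.4 = 190.6 kN/m
FS = 190.6 / 60.6 = 3.145

FS = 3.15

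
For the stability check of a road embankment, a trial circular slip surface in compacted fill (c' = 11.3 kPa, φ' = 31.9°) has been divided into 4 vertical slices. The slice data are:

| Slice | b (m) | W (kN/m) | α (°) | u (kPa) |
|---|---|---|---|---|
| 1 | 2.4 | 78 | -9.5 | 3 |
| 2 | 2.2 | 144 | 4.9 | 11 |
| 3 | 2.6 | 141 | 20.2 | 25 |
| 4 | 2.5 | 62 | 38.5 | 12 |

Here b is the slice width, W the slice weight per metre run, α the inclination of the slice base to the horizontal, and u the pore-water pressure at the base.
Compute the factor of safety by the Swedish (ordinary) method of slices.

Ordinary method of slices: FS = Σ[c'·Δl_i + (W_i cosα_i − u_i·Δl_i)·tanφ'] / Σ W_i sinα_i, with Δl_i = b_i / cosα_i.
Slice 1: Δl = 2.4/cos(-9.5°) = 2.433 m; N'_1 = 78·cos(-9.5°) − 3·2.433 = 69.6; c'Δl = 27.50; W sinα = -12.9
Slice 2: Δl = 2.2/cos4.9° = 2.208 m; N'_2 = 144·cos4.9° − 11·2.208 = 119.2; c'Δl = 24.95; W sinα = 12.3
Slice 3: Δl = 2.6/cos20.2° = 2.770 m; N'_3 = 141·cos20.2° − 25·2.770 = 63.1; c'Δl = 31.31; W sinα = 48.7
Slice 4: Δl = 2.5/cos38.5° = 3.194 m; N'_4 = 62·cos38.5° − 12·3.194 = 10.2; c'Δl = 36.10; W sinα = 38.6
Σc'Δl = 119.9 kN/m; ΣN' = 262.1 kN/m; ΣW sinα = 86.7 kN/m
Resisting = 119.9 + 262.1·tan31.9° = 119.9 + 163.1 = 283.0 kN/m
FS = 283.0 / 86.7 = 3.264

FS = 3.26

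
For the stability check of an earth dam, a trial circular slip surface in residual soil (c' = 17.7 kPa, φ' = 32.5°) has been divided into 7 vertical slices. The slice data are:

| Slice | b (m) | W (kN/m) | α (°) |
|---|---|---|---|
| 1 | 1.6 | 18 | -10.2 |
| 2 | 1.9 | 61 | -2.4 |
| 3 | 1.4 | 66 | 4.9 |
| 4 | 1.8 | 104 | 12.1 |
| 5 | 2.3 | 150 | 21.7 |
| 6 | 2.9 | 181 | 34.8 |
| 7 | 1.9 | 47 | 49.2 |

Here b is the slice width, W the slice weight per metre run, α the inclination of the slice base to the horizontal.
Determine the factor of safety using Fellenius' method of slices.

Ordinary method of slices: FS = Σ[c'·Δl_i + (W_i cosα_i)·tanφ'] / Σ W_i sinα_i, with Δl_i = b_i / cosα_i.
Slice 1: Δl = 1.6/cos(-10.2°) = 1.626 m; N'_1 = 18·cos(-10.2°) = 17.7; c'Δl = 28.77; W sinα = -3.2
Slice 2: Δl = 1.9/cos(-2.4°) = 1.902 m; N'_2 = 61·cos(-2.4°) = 60.9; c'Δl = 33.66; W sinα = -2.6
Slice 3: Δl = 1.4/cos4.9° = 1.405 m; N'_3 = 66·cos4.9° = 65.8; c'Δl = 24.87; W sinα = 5.6
Slice 4: Δl = 1.8/cos12.1° = 1.841 m; N'_4 = 104·cos12.1° = 101.7; c'Δl = 32.58; W sinα = 21.8
Slice 5: Δl = 2.3/cos21.7° = 2.475 m; N'_5 = 150·cos21.7° = 139.4; c'Δl = 43.82; W sinα = 55.5
Slice 6: Δl = 2.9/cos34.8° = 3.532 m; N'_6 = 181·cos34.8° = 148.6; c'Δl = 62.51; W sinα = 103.3
Slice 7: Δl = 1.9/cos49.2° = 2.908 m; N'_7 = 47·cos49.2° = 30.7; c'Δl = 51.47; W sinα = 35.6
Σc'Δl = 277.7 kN/m; ΣN' = 564.8 kN/m; ΣW sinα = 216.0 kN/m
Resisting = 277.7 + 564.8·tan32.5° = 277.7 + 359.8 = 637.5 kN/m
FS = 637.5 / 216.0 = 2.951

FS = 2.95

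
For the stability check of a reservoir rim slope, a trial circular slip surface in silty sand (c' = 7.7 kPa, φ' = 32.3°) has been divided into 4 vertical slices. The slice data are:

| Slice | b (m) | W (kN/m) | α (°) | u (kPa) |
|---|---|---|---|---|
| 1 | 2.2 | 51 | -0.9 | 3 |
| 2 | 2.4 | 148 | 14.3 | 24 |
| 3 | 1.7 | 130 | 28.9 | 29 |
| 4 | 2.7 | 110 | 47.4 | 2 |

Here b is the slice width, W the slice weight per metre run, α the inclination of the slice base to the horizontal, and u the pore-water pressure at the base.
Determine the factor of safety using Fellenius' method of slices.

Ordinary method of slices: FS = Σ[c'·Δl_i + (W_i cosα_i − u_i·Δl_i)·tanφ'] / Σ W_i sinα_i, with Δl_i = b_i / cosα_i.
Slice 1: Δl = 2.2/cos(-0.9°) = 2.200 m; N'_1 = 51·cos(-0.9°) − 3·2.200 = 44.4; c'Δl = 16.94; W sinα = -0.8
Slice 2: Δl = 2.4/cos14.3° = 2.477 m; N'_2 = 148·cos14.3° − 24·2.477 = 84.0; c'Δl = 19.07; W sinα = 36.6
Slice 3: Δl = 1.7/cos28.9° = 1.942 m; N'_3 = 130·cos28.9° − 29·1.942 = 57.5; c'Δl = 14.95; W sinα = 62.8
Slice 4: Δl = 2.7/cos47.4° = 3.989 m; N'_4 = 110·cos47.4° − 2·3.989 = 66.5; c'Δl = 30.71; W sinα = 81.0
Σc'Δl = 81.7 kN/m; ΣN' = 252.3 kN/m; ΣW sinα = 179.6 kN/m
Resisting = 81.7 + 252.3·tan32.3° = 81.7 + 159.5 = 241.2 kN/m
FS = 241.2 / 179.6 = 1.343

FS = 1.34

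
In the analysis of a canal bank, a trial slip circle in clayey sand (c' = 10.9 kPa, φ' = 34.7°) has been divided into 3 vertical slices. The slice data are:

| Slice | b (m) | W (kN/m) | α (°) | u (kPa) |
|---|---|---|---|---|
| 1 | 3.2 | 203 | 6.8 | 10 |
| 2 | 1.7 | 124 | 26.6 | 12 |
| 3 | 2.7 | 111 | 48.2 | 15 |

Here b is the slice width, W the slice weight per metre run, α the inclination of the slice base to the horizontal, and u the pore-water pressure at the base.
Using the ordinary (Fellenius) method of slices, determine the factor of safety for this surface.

Ordinary method of slices: FS = Σ[c'·Δl_i + (W_i cosα_i − u_i·Δl_i)·tanφ'] / Σ W_i sinα_i, with Δl_i = b_i / cosα_i.
Slice 1: Δl = 3.2/cos6.8° = 3.223 m; N'_1 = 203·cos6.8° − 10·3.223 = 169.3; c'Δl = 35.13; W sinα = 24.0
Slice 2: Δl = 1.7/cos26.6° = 1.901 m; N'_2 = 124·cos26.6° − 12·1.901 = 88.1; c'Δl = 20.72; W sinα = 55.5
Slice 3: Δl = 2.7/cos48.2° = 4.051 m; N'_3 = 111·cos48.2° − 15·4.051 = 13.2; c'Δl = 44.15; W sinα = 82.7
Σc'Δl = 100.0 kN/m; ΣN' = 270.6 kN/m; ΣW sinα = 162.3 kN/m
Resisting = 100.0 + 270.6·tan34.7° = 100.0 + 187.4 = 287.4 kN/m
FS = 287.4 / 162.3 = 1.771

FS = 1.77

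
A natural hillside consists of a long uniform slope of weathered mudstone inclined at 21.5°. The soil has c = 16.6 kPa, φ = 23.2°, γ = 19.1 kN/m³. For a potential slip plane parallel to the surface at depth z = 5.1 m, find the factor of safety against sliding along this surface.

For an infinite slope with a slip plane parallel to the surface (no pore pressure): FS = [c + γz cos²β tanφ] / [γz sinβ cosβ].
γz = 19.1·5.1 = 97.41 kN/m²
Numerator = 16.6 + 97.41·cos²21.5°·tan23.2° = 16.6 + 97.41·0.8657·0.4286 = 52.742 kPa
Denominator = 97.41·sin21.5°·cos21.5° = 97.41·0.3665·0.9304 = 33.217 kPa
FS = 52.742 / 33.217 = 1.588

FS = 1.59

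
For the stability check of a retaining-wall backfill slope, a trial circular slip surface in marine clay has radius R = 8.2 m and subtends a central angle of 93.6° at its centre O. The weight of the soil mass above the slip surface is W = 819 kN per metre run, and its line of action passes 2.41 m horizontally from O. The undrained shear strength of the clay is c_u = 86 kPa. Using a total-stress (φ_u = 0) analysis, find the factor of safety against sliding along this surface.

Taking moments about the centre O, the resisting moment is provided by the undrained shear strength acting along the arc:
Arc length L_a = R·θ = 8.2·(93.6°·π/180) = 8.2·1.6336 = 13.40 m
M_R = c_u·L_a·R = 86·13.40·8.2 = 9446.7 kN·m/m
M_D = W·d = 819·2.41 = 1973.8 kN·m/m
FS = M_R / M_D = 9446.7 / 1973.8 = 4.786

FS = 4.79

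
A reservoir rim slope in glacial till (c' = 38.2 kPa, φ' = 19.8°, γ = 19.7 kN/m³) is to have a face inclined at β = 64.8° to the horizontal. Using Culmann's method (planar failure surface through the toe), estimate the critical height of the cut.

Culmann's analysis gives the critical failure plane at α_cr = (β + φ')/2 = (64.8 + 19.8)/2 = 42.3°, and the critical height
H_c = (4c'/γ) · sinβ cosφ' / [1 − cos(β − φ')]
    = (4·38.2/19.7) · sin64.8°·cos19.8° / [1 − cos(45.0°)]
    = 7.756 · 0.9048·0.9409 / [1 − 0.7071]
    = 7.756 · 0.8513 / 0.2929
    = 22.54 m

H_c = 22.54 m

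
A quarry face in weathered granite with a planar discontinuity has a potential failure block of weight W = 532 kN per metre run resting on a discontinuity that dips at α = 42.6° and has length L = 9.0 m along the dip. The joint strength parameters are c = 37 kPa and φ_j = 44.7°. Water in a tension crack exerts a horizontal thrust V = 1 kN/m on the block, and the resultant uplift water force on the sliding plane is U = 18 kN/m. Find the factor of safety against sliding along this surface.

FS = 1.95

Resolving the block weight along and normal to the plane and applying the Mohr–Coulomb strength on the joint:
N' = W cosα − U − V sinα = 532·cos42.6° − 18 − 1·sin42.6° = 372.9 kN/m
Driving force T = W sinα + V cosα = 532·sin42.6° + 1·cos42.6° = 360.8 kN/m
Resisting force R = c·L + N'·tanφ_j = 37·9.0 + 372.9·tan44.7° = 333.0 + 369.0 = 702.0 kN/m
FS = R / T = 702.0 / 360.8 = 1.946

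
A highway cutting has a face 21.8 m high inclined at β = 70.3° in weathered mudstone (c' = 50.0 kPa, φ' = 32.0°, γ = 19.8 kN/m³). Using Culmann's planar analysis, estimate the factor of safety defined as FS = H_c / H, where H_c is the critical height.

H_c = (4c'/γ) · sinβ cosφ' / [1 − cos(β − φ')]
    = (4·50.0/19.8) · sin70.3°·cos32.0° / [1 − cos38.3°]
    = 10.101 · 0.7984 / 0.2152 = 37.47 m
FS = H_c / H = 37.47 / 21.8 = 1.719

FS = 1.72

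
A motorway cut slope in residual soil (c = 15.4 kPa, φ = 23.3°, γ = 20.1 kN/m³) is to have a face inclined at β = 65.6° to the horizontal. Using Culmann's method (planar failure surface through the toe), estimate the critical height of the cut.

H_c = 9.85 m

Culmann's analysis gives the critical failure plane at α_cr = (β + φ)/2 = (65.6 + 23.3)/2 = 44.4°, and the critical height
H_c = (4c/γ) · sinβ cosφ / [1 − cos(β − φ)]
    = (4·15.4/20.1) · sin65.6°·cos23.3° / [1 − cos(42.3°)]
    = 3.065 · 0.9107·0.9184 / [1 − 0.7396]
    = 3.065 · 0.8364 / 0.2604
    = 9.85 m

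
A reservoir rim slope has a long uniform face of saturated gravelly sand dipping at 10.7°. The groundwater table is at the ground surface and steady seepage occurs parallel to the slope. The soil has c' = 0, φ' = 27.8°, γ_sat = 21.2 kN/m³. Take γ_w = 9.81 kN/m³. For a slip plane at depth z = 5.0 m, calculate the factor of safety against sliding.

FS = 1.50

With seepage parallel to the slope and the water table at the surface, the effective normal stress on the slip plane uses the buoyant unit weight γ' = γ_sat − γ_w while the driving shear stress uses γ_sat:
FS = [c' + γ' z cos²β tanφ'] / [γ_sat z sinβ cosβ]
(For c' = 0 this reduces to FS = (γ'/γ_sat)·tanφ'/tanβ.)
γ' = 21.2 − 9.81 = 11.39 kN/m³
Numerator = 0.0 + 11.39·5.0·cos²10.7°·tan27.8° = 0.0 + 11.39·5.0·0.9655·0.5272 = 28.991 kPa
Denominator = 21.2·5.0·sin10.7°·cos10.7° = 21.2·5.0·0.1857·0.9826 = 19.338 kPa
FS = 28.991 / 19.338 = 1.499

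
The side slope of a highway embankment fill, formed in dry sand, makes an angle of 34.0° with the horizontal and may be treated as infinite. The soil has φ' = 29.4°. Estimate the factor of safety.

FS = 0.84

For a dry cohesionless infinite slope the factor of safety is FS = tanφ' / tanβ.
FS = tan29.4° / tan34.0° = 0.5635 / 0.6745 = 0.835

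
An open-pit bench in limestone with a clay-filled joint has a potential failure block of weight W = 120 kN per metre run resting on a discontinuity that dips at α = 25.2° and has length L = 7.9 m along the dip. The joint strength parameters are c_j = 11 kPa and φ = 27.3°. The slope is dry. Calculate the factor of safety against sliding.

FS = 2.80

Resolving the block weight along and normal to the plane and applying the Mohr–Coulomb strength on the joint:
N' = W cosα = 120·cos25.2° = 108.6 kN/m
Driving force T = W sinα = 120·sin25.2° = 51.1 kN/m
Resisting force R = c_j·L + N'·tanφ = 11·7.9 + 108.6·tan27.3° = 86.9 + 56.0 = 142.9 kN/m
FS = R / T = 142.9 / 51.1 = 2.798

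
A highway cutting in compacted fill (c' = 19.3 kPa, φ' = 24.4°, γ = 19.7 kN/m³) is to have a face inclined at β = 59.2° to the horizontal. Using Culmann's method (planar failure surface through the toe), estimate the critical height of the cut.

H_c = 17.14 m

Culmann's analysis gives the critical failure plane at α_cr = (β + φ')/2 = (59.2 + 24.4)/2 = 41.8°, and the critical height
H_c = (4c'/γ) · sinβ cosφ' / [1 − cos(β − φ')]
    = (4·19.3/19.7) · sin59.2°·cos24.4° / [1 − cos(34.8°)]
    = 3.919 · 0.8590·0.9107 / [1 − 0.8211]
    = 3.919 · 0.7822 / 0.1789
    = 17.14 m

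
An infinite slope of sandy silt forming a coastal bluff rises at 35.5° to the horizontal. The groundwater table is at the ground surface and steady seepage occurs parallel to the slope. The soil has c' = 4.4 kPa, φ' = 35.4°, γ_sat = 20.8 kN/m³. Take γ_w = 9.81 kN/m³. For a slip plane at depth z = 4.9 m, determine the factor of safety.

With seepage parallel to the slope and the water table at the surface, the effective normal stress on the slip plane uses the buoyant unit weight γ' = γ_sat − γ_w while the driving shear stress uses γ_sat:
FS = [c' + γ' z cos²β tanφ'] / [γ_sat z sinβ cosβ]
γ' = 20.8 − 9.81 = 10.99 kN/m³
Numerator = 4.4 + 10.99·4.9·cos²35.5°·tan35.4° = 4.4 + 10.99·4.9·0.6628·0.7107 = 29.765 kPa
Denominator = 20.8·4.9·sin35.5°·cos35.5° = 20.8·4.9·0.5807·0.8141 = 48.184 kPa
FS = 29.765 / 48.184 = 0.618

FS = 0.62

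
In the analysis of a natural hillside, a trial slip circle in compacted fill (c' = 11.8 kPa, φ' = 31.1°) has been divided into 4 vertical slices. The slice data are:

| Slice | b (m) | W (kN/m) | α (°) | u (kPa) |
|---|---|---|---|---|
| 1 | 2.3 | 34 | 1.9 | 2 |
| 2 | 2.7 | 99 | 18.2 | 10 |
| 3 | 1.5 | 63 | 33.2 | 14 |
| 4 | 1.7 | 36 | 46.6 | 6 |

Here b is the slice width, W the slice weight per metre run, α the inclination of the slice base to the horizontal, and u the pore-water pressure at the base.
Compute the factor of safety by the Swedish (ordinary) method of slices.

Ordinary method of slices: FS = Σ[c'·Δl_i + (W_i cosα_i − u_i·Δl_i)·tanφ'] / Σ W_i sinα_i, with Δl_i = b_i / cosα_i.
Slice 1: Δl = 2.3/cos1.9° = 2.301 m; N'_1 = 34·cos1.9° − 2·2.301 = 29.4; c'Δl = 27.15; W sinα = 1.1
Slice 2: Δl = 2.7/cos18.2° = 2.842 m; N'_2 = 99·cos18.2° − 10·2.842 = 65.6; c'Δl = 33.54; W sinα = 30.9
Slice 3: Δl = 1.5/cos33.2° = 1.793 m; N'_3 = 63·cos33.2° − 14·1.793 = 27.6; c'Δl = 21.15; W sinα = 34.5
Slice 4: Δl = 1.7/cos46.6° = 2.474 m; N'_4 = 36·cos46.6° − 6·2.474 = 9.9; c'Δl = 29.20; W sinα = 26.2
Σc'Δl = 111.0 kN/m; ΣN' = 132.5 kN/m; ΣW sinα = 92.7 kN/m
Resisting = 111.0 + 132.5·tan31.1° = 111.0 + 79.9 = 191.0 kN/m
FS = 191.0 / 92.7 = 2.060

FS = 2.06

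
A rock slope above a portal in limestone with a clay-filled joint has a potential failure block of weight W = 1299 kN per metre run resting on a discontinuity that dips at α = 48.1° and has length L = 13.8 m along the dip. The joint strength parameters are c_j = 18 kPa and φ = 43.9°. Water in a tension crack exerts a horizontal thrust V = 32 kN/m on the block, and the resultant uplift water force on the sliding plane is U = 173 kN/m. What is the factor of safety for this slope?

FS = 0.90

Resolving the block weight along and normal to the plane and applying the Mohr–Coulomb strength on the joint:
N' = W cosα − U − V sinα = 1299·cos48.1° − 173 − 32·sin48.1° = 670.7 kN/m
Driving force T = W sinα + V cosα = 1299·sin48.1° + 32·cos48.1° = 988.2 kN/m
Resisting force R = c_j·L + N'·tanφ = 18·13.8 + 670.7·tan43.9° = 248.4 + 645.4 = 893.8 kN/m
FS = R / T = 893.8 / 988.2 = 0.904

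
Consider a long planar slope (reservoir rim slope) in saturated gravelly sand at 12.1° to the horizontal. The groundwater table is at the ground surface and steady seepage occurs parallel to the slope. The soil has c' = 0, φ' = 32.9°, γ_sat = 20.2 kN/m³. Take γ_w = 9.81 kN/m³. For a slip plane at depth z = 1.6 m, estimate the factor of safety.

FS = 1.55

With seepage parallel to the slope and the water table at the surface, the effective normal stress on the slip plane uses the buoyant unit weight γ' = γ_sat − γ_w while the driving shear stress uses γ_sat:
FS = [c' + γ' z cos²β tanφ'] / [γ_sat z sinβ cosβ]
(For c' = 0 this reduces to FS = (γ'/γ_sat)·tanφ'/tanβ.)
γ' = 20.2 − 9.81 = 10.39 kN/m³
Numerator = 0.0 + 10.39·1.6·cos²12.1°·tan32.9° = 0.0 + 10.39·1.6·0.9561·0.6469 = 10.282 kPa
Denominator = 20.2·1.6·sin12.1°·cos12.1° = 20.2·1.6·0.2096·0.9778 = 6.624 kPa
FS = 10.282 / 6.624 = 1.552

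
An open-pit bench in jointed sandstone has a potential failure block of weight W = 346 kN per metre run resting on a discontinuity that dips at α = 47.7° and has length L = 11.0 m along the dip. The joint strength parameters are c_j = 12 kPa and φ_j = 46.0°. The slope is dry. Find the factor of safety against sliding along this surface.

Resolving the block weight along and normal to the plane and applying the Mohr–Coulomb strength on the joint:
N' = W cosα = 346·cos47.7° = 232.9 kN/m
Driving force T = W sinα = 346·sin47.7° = 255.9 kN/m
Resisting force R = c_j·L + N'·tanφ_j = 12·11.0 + 232.9·tan46.0° = 132.0 + 241.1 = 373.1 kN/m
FS = R / T = 373.1 / 255.9 = 1.458

FS = 1.46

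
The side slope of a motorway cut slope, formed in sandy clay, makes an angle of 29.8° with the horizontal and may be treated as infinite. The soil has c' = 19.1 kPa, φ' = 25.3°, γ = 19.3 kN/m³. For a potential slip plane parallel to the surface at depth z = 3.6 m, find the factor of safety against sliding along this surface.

FS = 1.46

For an infinite slope with a slip plane parallel to the surface (no pore pressure): FS = [c' + γz cos²β tanφ'] / [γz sinβ cosβ].
γz = 19.3·3.6 = 69.48 kN/m²
Numerator = 19.1 + 69.48·cos²29.8°·tan25.3° = 19.1 + 69.48·0.7530·0.4727 = 43.831 kPa
Denominator = 69.48·sin29.8°·cos29.8° = 69.48·0.4970·0.8678 = 29.964 kPa
FS = 43.831 / 29.964 = 1.463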